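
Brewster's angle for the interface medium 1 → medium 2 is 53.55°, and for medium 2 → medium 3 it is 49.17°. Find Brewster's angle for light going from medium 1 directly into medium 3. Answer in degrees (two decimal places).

Each Brewster angle gives a ratio: n₂/n₁ = tan 53.55° = 1.3539, n₃/n₂ = tan 49.17° = 1.1573.
Multiplying, n₃/n₁ = 1.3539 × 1.1573 = 1.5668, and θ_B(1→3) = arctan 1.5668 = 57.45°.

θ_B ≈ 57.45°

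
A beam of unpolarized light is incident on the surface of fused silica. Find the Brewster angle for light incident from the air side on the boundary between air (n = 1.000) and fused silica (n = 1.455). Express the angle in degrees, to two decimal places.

tan θ_B = n₂/n₁ = 1.455/1.000 = 1.4550.
θ_B = arctan(1.4550) = 55.50°.

θ_B ≈ 55.50°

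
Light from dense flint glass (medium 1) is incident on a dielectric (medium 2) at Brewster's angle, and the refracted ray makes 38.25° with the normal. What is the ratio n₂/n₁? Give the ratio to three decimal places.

At Brewster incidence θ_B = 90° − θ_t = 90° − 38.25° = 51.75°.
tan θ_B = n₂/n₁, so n₂/n₁ = tan 51.75° = 1.268.

n₂/n₁ ≈ 1.268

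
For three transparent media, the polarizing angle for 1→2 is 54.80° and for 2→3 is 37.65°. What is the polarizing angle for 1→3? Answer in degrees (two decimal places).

Each Brewster angle gives a ratio: n₂/n₁ = tan 54.80° = 1.4176, n₃/n₂ = tan 37.65° = 0.7715.
Multiplying, n₃/n₁ = 1.4176 × 0.7715 = 1.0937, and θ_B(1→3) = arctan 1.0937 = 47.56°.

θ_B ≈ 47.56°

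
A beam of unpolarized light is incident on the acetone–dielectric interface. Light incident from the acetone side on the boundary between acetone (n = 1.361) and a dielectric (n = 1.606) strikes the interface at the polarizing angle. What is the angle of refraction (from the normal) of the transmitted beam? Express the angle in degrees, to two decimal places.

θ_t ≈ 40.28°

tan θ_B = n₂/n₁ = 1.606/1.361 = 1.1800, so θ_B = 49.72°.
At Brewster's angle the reflected and refracted rays are perpendicular, so θ_t = 90° − θ_B = 90° − 49.72° = 40.28°.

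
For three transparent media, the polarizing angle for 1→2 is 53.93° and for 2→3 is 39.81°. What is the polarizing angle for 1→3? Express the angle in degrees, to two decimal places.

n₂/n₁ = tan 53.93° = 1.3729 and n₃/n₂ = tan 39.81° = 0.8335.
So n₃/n₁ = (n₂/n₁)(n₃/n₂) = 1.3729 × 0.8335 = 1.1442.
θ_B(1→3) = arctan(1.1442) = 48.85°.

θ_B ≈ 48.85°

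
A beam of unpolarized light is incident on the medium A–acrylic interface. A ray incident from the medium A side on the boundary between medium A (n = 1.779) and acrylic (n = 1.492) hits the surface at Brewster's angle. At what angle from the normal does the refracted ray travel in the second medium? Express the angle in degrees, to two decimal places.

θ_t ≈ 50.01°

First find Brewster's angle: tan θ_B = 1.492/1.779 = 0.8387, giving θ_B = 39.99°.
The refracted ray is perpendicular to the reflected ray, so θ_t = 90° − θ_B = 50.01°.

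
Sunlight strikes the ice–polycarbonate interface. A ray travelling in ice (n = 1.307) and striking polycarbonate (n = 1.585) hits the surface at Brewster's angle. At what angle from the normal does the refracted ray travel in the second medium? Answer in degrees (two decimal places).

θ_t ≈ 39.51°

First find Brewster's angle: tan θ_B = 1.585/1.307 = 1.2127, giving θ_B = 50.49°.
At Brewster's angle the reflected and refracted rays are perpendicular, so θ_t = 90° − θ_B = 90° − 50.49° = 39.51°.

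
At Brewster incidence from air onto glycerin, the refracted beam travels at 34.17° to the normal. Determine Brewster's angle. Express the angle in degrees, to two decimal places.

θ_B ≈ 55.83°

At Brewster's angle the reflected and refracted rays are perpendicular, so θ_B + θ_t = 90°.
So θ_B = 90° − θ_t = 90° − 34.17° = 55.83°.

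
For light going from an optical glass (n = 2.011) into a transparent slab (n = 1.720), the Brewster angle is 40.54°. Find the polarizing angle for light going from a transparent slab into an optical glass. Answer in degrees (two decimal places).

tan θ_B' = n₁/n₂ = 1/tan θ_B, so θ_B' = 90° − θ_B.
θ_B' = 90° − 40.54° = 49.46°.

θ_B' ≈ 49.46°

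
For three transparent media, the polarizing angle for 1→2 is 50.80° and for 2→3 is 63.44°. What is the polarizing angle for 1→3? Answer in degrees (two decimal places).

Each Brewster angle gives a ratio: n₂/n₁ = tan 50.80° = 1.2261, n₃/n₂ = tan 63.44° = 2.0004.
n₃/n₁ = 2.4528. Then tan θ_B(1→3) = n₃/n₁, so θ_B(1→3) = arctan(2.4528) = 67.82°.

θ_B ≈ 67.82°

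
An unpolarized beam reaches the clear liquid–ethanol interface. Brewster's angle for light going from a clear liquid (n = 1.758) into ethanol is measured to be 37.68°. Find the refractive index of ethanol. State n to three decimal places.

n ≈ 1.358

Brewster's law: tan θ_B = n₂/n₁ (light incident in a clear liquid, refracted into ethanol).
n₂ = n₁ tan θ_B = 1.758 × tan 37.68° = 1.358.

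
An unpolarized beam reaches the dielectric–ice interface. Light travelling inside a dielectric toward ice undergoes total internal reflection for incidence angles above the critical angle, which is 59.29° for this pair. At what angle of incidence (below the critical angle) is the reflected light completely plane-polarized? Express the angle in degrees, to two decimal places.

θ_B ≈ 40.69°

At the critical angle sin θ_c = n₂/n₁, giving n₂/n₁ = sin 59.29° = 0.8598.
Then tan θ_B = n₂/n₁ = 0.8598, so θ_B = arctan 0.8598 = 40.69°.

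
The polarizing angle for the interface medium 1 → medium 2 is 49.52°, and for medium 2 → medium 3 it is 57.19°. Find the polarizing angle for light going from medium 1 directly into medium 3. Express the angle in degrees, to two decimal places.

tan θ_B(1→2) = n₂/n₁ = tan 49.52° = 1.1717.
tan θ_B(2→3) = n₃/n₂ = tan 57.19° = 1.5511.
So n₃/n₁ = (n₂/n₁)(n₃/n₂) = 1.1717 × 1.5511 = 1.8174.
θ_B(1→3) = arctan(1.8174) = 61.18°.

θ_B ≈ 61.18°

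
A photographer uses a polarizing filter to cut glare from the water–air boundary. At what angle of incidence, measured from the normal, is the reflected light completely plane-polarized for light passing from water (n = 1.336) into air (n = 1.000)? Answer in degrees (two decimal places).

At Brewster's angle the reflected and refracted rays are perpendicular, which with Snell's law gives tan θ_B = n₂/n₁.
Brewster's condition: tan θ_B = n₂/n₁ = 1.000/1.336 = 0.7485. Taking the arctangent, θ_B = 36.81°.

θ_B ≈ 36.81°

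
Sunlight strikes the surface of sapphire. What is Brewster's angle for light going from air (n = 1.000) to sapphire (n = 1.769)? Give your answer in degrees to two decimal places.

θ_B ≈ 60.52°

The reflected p-component vanishes when tan θ_B = n₂/n₁.
Here n₂/n₁ = 1.769/1.000 = 1.7690, and Brewster's law gives tan θ_B = n₂/n₁. Taking the arctangent, θ_B = 60.52°.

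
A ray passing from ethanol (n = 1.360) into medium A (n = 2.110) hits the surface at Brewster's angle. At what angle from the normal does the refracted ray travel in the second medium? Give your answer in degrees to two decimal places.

θ_t ≈ 32.80°

First find Brewster's angle: tan θ_B = 2.110/1.360 = 1.5515, giving θ_B = 57.20°.
Since θ_B + θ_t = 90° at Brewster incidence, θ_t = 90° − 57.20° = 32.80°.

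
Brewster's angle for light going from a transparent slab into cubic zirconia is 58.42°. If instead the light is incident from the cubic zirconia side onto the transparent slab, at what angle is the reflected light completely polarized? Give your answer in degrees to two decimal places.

θ_B' ≈ 31.58°

Reversing the direction swaps n₁ and n₂, so tan θ_B' = 1/tan θ_B and θ_B' = 90° − θ_B.
Hence θ_B' = 90° − 58.42° = 31.58°.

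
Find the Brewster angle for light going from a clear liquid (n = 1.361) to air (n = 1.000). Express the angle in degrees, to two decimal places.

θ_B ≈ 36.31°

Brewster's condition: tan θ_B = n₂/n₁ = 1.000/1.361 = 0.7348.
θ_B = arctan(0.7348) = 36.31°.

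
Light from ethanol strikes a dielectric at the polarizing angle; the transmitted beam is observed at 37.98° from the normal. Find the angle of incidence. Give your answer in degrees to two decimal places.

Brewster's condition makes the reflected and refracted beams perpendicular: θ_B + θ_t = 90°.
θ_B = 90° − 37.98° = 52.02°.

θ_B ≈ 52.02°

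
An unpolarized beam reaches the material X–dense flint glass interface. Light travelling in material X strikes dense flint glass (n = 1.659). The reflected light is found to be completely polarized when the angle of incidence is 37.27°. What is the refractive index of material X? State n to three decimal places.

n ≈ 2.180

At the polarizing angle, tan θ_B = n₂/n₁ with n₁ on the incident side (material X) and n₂ on the transmitted side (dense flint glass).
n₁ = n₂ / tan θ_B = 1.659 / tan 37.27° = 2.180.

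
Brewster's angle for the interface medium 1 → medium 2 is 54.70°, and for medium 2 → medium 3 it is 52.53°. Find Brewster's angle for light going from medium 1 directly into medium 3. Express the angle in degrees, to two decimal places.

Each Brewster angle gives a ratio: n₂/n₁ = tan 54.70° = 1.4124, n₃/n₂ = tan 52.53° = 1.3046.
So n₃/n₁ = (n₂/n₁)(n₃/n₂) = 1.4124 × 1.3046 = 1.8426.
θ_B(1→3) = arctan(1.8426) = 61.51°.

θ_B ≈ 61.51°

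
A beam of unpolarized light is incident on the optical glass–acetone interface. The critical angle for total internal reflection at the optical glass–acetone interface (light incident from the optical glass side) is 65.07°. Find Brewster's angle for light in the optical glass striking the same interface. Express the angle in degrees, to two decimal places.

θ_B ≈ 42.20°

At the critical angle sin θ_c = n₂/n₁, giving n₂/n₁ = sin 65.07° = 0.9068.
Then tan θ_B = n₂/n₁ = 0.9068, so θ_B = arctan 0.9068 = 42.20°.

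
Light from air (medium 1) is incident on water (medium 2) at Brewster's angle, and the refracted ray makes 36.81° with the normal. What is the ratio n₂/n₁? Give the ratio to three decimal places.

n₂/n₁ ≈ 1.336

At Brewster incidence θ_B = 90° − θ_t = 90° − 36.81° = 53.19°.
Then n₂/n₁ = tan θ_B = tan 53.19° = 1.336.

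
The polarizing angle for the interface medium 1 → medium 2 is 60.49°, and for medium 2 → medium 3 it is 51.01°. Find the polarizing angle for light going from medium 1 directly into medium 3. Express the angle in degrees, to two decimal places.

tan θ_B(1→2) = n₂/n₁ = tan 60.49° = 1.7668.
tan θ_B(2→3) = n₃/n₂ = tan 51.01° = 1.2353.
So n₃/n₁ = (n₂/n₁)(n₃/n₂) = 1.7668 × 1.2353 = 2.1826.
θ_B(1→3) = arctan(2.1826) = 65.38°.

θ_B ≈ 65.38°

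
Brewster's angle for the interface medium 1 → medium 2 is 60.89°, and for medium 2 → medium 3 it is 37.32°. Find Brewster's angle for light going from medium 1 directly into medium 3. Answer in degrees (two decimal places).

n₂/n₁ = tan 60.89° = 1.7959 and n₃/n₂ = tan 37.32° = 0.7623.
So n₃/n₁ = (n₂/n₁)(n₃/n₂) = 1.7959 × 0.7623 = 1.3691.
θ_B(1→3) = arctan(1.3691) = 53.86°.

θ_B ≈ 53.86°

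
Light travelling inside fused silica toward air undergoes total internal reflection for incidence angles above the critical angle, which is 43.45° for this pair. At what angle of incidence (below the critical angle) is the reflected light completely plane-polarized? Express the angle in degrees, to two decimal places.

sin θ_c = n₂/n₁, so n₂/n₁ = sin 43.45° = 0.6877.
Brewster: tan θ_B = n₂/n₁ = 0.6877.
θ_B = arctan(0.6877) = 34.52°.

θ_B ≈ 34.52°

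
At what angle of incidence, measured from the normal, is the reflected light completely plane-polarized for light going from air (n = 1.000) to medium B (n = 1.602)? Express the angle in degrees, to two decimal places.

tan θ_B = n₂/n₁ = 1.602/1.000 = 1.6020.
θ_B = arctan(1.6020) = 58.03°.

θ_B ≈ 58.03°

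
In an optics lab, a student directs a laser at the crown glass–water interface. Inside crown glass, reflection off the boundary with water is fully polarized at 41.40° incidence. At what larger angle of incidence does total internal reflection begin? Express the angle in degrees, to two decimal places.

n₂/n₁ = tan 41.40° = 0.8816; the critical angle satisfies sin θ_c = n₂/n₁.
θ_c = arcsin(0.8816) = 61.84°.

θ_c ≈ 61.84°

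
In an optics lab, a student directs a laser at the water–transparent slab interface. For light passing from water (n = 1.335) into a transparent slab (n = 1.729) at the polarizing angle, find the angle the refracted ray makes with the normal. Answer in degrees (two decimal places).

θ_t ≈ 37.67°

θ_B = arctan(n₂/n₁) = arctan(1.729/1.335) = 52.33°.
The refracted ray is perpendicular to the reflected ray, so θ_t = 90° − θ_B = 37.67°.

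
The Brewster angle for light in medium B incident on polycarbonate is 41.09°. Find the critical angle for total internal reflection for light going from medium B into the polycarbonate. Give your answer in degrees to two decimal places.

θ_c ≈ 60.70°

From Brewster, n₂/n₁ = tan θ_B = tan 41.09° = 0.8720.
Then sin θ_c = n₂/n₁ = 0.8720, so θ_c = arcsin 0.8720 = 60.70°.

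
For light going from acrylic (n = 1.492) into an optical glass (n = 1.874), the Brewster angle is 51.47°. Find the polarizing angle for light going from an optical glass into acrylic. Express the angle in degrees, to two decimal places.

θ_B' ≈ 38.53°

Reversing the direction swaps n₁ and n₂, so tan θ_B' = 1/tan θ_B and θ_B' = 90° − θ_B.
Hence θ_B' = 90° − 51.47° = 38.53°.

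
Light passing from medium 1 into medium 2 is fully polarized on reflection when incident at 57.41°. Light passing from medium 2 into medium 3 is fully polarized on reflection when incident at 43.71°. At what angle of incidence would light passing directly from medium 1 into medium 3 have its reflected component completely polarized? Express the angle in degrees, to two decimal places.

θ_B ≈ 56.23°

Each Brewster angle gives a ratio: n₂/n₁ = tan 57.41° = 1.5643, n₃/n₂ = tan 43.71° = 0.9560.
So n₃/n₁ = (n₂/n₁)(n₃/n₂) = 1.5643 × 0.9560 = 1.4954.
θ_B(1→3) = arctan(1.4954) = 56.23°.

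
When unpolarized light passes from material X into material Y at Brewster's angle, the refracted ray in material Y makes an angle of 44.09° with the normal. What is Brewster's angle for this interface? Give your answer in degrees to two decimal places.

Brewster's condition makes the reflected and refracted beams perpendicular: θ_B + θ_t = 90°.
So θ_B = 90° − θ_t = 90° − 44.09° = 45.91°.

θ_B ≈ 45.91°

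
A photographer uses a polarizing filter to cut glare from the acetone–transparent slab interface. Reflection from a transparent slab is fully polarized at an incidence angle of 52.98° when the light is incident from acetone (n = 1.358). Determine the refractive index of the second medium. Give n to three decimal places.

n ≈ 1.801

At Brewster's angle, tan θ_B = n₂/n₁ with n₁ on the incident side (acetone) and n₂ on the transmitted side (a transparent slab).
n₂ = n₁ tan θ_B = 1.358 × tan 52.98° = 1.801.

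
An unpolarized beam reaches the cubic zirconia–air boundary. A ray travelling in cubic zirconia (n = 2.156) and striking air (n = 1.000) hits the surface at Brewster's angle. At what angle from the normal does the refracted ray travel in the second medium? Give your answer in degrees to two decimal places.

θ_t ≈ 65.12°

tan θ_B = n₂/n₁ = 1.000/2.156 = 0.4638, so θ_B = 24.88°.
The refracted ray is perpendicular to the reflected ray, so θ_t = 90° − θ_B = 65.12°.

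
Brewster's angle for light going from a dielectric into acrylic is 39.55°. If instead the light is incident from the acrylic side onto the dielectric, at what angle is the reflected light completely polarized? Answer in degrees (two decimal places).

θ_B' ≈ 50.45°

tan θ_B' = n₁/n₂ = 1/tan θ_B, so θ_B' = 90° − θ_B.
θ_B' = 90° − 39.55° = 50.45°.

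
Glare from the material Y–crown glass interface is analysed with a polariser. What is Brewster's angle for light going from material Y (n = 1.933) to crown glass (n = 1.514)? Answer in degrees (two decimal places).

θ_B ≈ 38.07°

Here n₂/n₁ = 1.514/1.933 = 0.7832, and Brewster's law gives tan θ_B = n₂/n₁.
So θ_B = arctan 0.7832 = 38.07°.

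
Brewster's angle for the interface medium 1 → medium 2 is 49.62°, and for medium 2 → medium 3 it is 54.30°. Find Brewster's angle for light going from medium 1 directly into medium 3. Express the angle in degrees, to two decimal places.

θ_B ≈ 58.57°

n₂/n₁ = tan 49.62° = 1.1758 and n₃/n₂ = tan 54.30° = 1.3916.
n₃/n₁ = 1.6363. Then tan θ_B(1→3) = n₃/n₁, so θ_B(1→3) = arctan(1.6363) = 58.57°.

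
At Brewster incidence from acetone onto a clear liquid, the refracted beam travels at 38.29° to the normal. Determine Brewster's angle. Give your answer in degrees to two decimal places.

θ_B ≈ 51.71°

At Brewster's angle the reflected and refracted rays are perpendicular, so θ_B + θ_t = 90°.
θ_B = 90° − 38.29° = 51.71°.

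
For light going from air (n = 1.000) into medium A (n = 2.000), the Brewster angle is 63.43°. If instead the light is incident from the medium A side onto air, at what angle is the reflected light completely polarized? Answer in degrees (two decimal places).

The two Brewster angles are complementary: θ_B' = 90° − θ_B = 90° − 63.43° = 26.57°.

θ_B' ≈ 26.57°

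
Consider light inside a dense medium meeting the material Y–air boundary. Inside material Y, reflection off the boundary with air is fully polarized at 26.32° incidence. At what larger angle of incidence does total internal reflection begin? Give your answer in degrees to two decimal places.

θ_c ≈ 29.65°

n₂/n₁ = tan 26.32° = 0.4947; the critical angle satisfies sin θ_c = n₂/n₁.
θ_c = arcsin(0.4947) = 29.65°.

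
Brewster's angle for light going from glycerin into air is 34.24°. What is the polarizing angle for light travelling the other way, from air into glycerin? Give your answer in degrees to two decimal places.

tan θ_B' = n₁/n₂ = 1/tan θ_B, so θ_B' = 90° − θ_B.
θ_B' = 90° − 34.24° = 55.76°.

θ_B' ≈ 55.76°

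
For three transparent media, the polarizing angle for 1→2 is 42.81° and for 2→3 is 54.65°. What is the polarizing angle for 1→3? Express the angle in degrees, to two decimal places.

θ_B ≈ 52.56°

Each Brewster angle gives a ratio: n₂/n₁ = tan 42.81° = 0.9263, n₃/n₂ = tan 54.65° = 1.4097.
n₃/n₁ = 1.3059. Then tan θ_B(1→3) = n₃/n₁, so θ_B(1→3) = arctan(1.3059) = 52.56°.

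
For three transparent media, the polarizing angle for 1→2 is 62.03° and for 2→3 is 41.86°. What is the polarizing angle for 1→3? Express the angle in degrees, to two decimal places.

Each Brewster angle gives a ratio: n₂/n₁ = tan 62.03° = 1.8831, n₃/n₂ = tan 41.86° = 0.8960.
n₃/n₁ = 1.6872. Then tan θ_B(1→3) = n₃/n₁, so θ_B(1→3) = arctan(1.6872) = 59.35°.

θ_B ≈ 59.35°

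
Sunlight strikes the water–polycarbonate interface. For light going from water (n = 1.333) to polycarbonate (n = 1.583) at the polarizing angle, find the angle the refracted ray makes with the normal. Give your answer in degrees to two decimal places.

θ_t ≈ 40.10°

θ_B = arctan(n₂/n₁) = arctan(1.583/1.333) = 49.90°.
At Brewster's angle the reflected and refracted rays are perpendicular, so θ_t = 90° − θ_B = 90° − 49.90° = 40.10°.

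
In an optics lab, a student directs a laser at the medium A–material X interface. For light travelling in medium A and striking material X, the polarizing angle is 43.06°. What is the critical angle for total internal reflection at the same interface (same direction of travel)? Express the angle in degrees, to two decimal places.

From Brewster, n₂/n₁ = tan θ_B = tan 43.06° = 0.9345.
Then sin θ_c = n₂/n₁ = 0.9345, so θ_c = arcsin 0.9345 = 69.14°.

θ_c ≈ 69.14°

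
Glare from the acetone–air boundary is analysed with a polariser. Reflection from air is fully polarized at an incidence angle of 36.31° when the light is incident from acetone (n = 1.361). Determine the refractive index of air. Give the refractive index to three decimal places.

Brewster's law: tan θ_B = n₂/n₁ (light incident in acetone, refracted into air).
n₂ = n₁ tan θ_B = 1.361 × tan 36.31° = 1.000.

n ≈ 1.000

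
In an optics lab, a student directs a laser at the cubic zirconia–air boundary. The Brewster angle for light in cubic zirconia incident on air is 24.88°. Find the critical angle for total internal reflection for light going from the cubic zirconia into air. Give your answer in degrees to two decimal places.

θ_c ≈ 27.63°

From Brewster, n₂/n₁ = tan θ_B = tan 24.88° = 0.4638.
Then sin θ_c = n₂/n₁ = 0.4638, so θ_c = arcsin 0.4638 = 27.63°.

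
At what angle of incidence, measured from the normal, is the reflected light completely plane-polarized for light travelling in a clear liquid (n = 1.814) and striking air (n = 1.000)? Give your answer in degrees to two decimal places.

θ_B ≈ 28.87°

The reflected p-component vanishes when tan θ_B = n₂/n₁.
tan θ_B = n₂/n₁ = 1.000/1.814 = 0.5513.
So θ_B = arctan 0.5513 = 28.87°.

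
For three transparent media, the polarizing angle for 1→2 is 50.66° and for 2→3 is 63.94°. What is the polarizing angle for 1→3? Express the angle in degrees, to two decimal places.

θ_B ≈ 68.16°

n₂/n₁ = tan 50.66° = 1.2200 and n₃/n₂ = tan 63.94° = 2.0449.
So n₃/n₁ = (n₂/n₁)(n₃/n₂) = 1.2200 × 2.0449 = 2.4948.
θ_B(1→3) = arctan(2.4948) = 68.16°.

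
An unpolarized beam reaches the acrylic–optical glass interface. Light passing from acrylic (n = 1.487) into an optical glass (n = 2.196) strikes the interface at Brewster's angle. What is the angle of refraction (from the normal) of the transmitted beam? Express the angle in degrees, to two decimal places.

θ_B = arctan(n₂/n₁) = arctan(2.196/1.487) = 55.90°.
Since θ_B + θ_t = 90° at Brewster incidence, θ_t = 90° − 55.90° = 34.10°.

θ_t ≈ 34.10°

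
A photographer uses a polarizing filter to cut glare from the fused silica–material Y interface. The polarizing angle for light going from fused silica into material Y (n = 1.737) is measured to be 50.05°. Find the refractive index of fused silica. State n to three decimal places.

At the polarizing angle, tan θ_B = n₂/n₁ with n₁ on the incident side (fused silica) and n₂ on the transmitted side (material Y).
n₁ = n₂ / tan θ_B = 1.737 / tan 50.05° = 1.455.

n ≈ 1.455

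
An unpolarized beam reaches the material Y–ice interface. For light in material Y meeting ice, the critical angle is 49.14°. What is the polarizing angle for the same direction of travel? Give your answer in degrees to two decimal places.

θ_B ≈ 37.10°

sin θ_c = n₂/n₁, so n₂/n₁ = sin 49.14° = 0.7563.
Brewster: tan θ_B = n₂/n₁ = 0.7563.
θ_B = arctan(0.7563) = 37.10°.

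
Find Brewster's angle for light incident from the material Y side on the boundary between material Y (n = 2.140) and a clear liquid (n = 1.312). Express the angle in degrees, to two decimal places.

Here n₂/n₁ = 1.312/2.140 = 0.6131, and Brewster's law gives tan θ_B = n₂/n₁.
So θ_B = arctan 0.6131 = 31.51°.

θ_B ≈ 31.51°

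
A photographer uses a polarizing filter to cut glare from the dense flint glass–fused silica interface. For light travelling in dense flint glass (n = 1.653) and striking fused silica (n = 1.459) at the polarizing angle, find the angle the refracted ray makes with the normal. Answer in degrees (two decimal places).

First find Brewster's angle: tan θ_B = 1.459/1.653 = 0.8826, giving θ_B = 41.43°.
At Brewster's angle the reflected and refracted rays are perpendicular, so θ_t = 90° − θ_B = 90° − 41.43° = 48.57°.

θ_t ≈ 48.57°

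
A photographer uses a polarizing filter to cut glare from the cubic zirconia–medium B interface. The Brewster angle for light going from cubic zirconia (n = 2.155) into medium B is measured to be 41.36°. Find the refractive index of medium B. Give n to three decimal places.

Full polarization of the reflected beam means tan θ_B = n₂/n₁, where n₁ is the incident medium (cubic zirconia).
n₂ = n₁ tan θ_B = 2.155 × tan 41.36° = 1.897.

n ≈ 1.897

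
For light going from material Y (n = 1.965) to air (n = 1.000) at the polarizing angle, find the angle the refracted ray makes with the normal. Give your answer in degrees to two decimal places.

First find Brewster's angle: tan θ_B = 1.000/1.965 = 0.5089, giving θ_B = 26.97°.
At Brewster's angle the reflected and refracted rays are perpendicular, so θ_t = 90° − θ_B = 90° − 26.97° = 63.03°.

θ_t ≈ 63.03°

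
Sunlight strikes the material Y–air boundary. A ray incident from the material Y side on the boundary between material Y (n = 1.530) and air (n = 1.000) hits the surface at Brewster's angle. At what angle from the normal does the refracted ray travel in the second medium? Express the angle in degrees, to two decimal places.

θ_B = arctan(n₂/n₁) = arctan(1.000/1.530) = 33.17°.
At Brewster's angle the reflected and refracted rays are perpendicular, so θ_t = 90° − θ_B = 90° − 33.17° = 56.83°.

θ_t ≈ 56.83°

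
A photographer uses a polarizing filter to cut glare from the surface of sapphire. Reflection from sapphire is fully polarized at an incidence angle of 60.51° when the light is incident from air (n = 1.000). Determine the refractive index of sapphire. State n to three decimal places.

At the polarizing angle, tan θ_B = n₂/n₁ with n₁ on the incident side (air) and n₂ on the transmitted side (sapphire).
n₂ = n₁ tan θ_B = 1.000 × tan 60.51° = 1.768.

n ≈ 1.768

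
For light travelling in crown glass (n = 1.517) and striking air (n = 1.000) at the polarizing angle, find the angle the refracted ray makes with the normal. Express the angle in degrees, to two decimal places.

First find Brewster's angle: tan θ_B = 1.000/1.517 = 0.6592, giving θ_B = 33.39°.
The refracted ray is perpendicular to the reflected ray, so θ_t = 90° − θ_B = 56.61°.

θ_t ≈ 56.61°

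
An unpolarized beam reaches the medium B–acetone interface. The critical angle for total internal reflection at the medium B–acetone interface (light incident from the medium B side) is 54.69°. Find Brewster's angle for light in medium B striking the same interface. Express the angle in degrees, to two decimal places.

n₂/n₁ = sin θ_c = sin 54.69° = 0.8160.
tan θ_B equals the same ratio, so θ_B = arctan(0.8160) = 39.22°.

θ_B ≈ 39.22°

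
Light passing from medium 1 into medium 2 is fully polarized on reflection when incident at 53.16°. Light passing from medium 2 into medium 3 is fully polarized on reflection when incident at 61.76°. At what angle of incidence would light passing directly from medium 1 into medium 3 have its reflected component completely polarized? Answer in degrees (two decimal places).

θ_B ≈ 68.08°

tan θ_B(1→2) = n₂/n₁ = tan 53.16° = 1.3348.
tan θ_B(2→3) = n₃/n₂ = tan 61.76° = 1.8619.
n₃/n₁ = 2.4852. Then tan θ_B(1→3) = n₃/n₁, so θ_B(1→3) = arctan(2.4852) = 68.08°.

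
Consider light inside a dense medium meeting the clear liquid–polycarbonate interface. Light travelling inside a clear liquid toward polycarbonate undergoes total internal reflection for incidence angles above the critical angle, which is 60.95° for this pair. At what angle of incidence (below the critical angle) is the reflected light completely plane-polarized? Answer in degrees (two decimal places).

sin θ_c = n₂/n₁, so n₂/n₁ = sin 60.95° = 0.8742.
Brewster: tan θ_B = n₂/n₁ = 0.8742.
θ_B = arctan(0.8742) = 41.16°.

θ_B ≈ 41.16°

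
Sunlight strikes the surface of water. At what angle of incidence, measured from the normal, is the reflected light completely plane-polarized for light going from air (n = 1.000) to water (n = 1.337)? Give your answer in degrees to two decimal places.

θ_B ≈ 53.21°

Brewster's condition: tan θ_B = n₂/n₁ = 1.337/1.000 = 1.3370.
So θ_B = arctan 1.3370 = 53.21°.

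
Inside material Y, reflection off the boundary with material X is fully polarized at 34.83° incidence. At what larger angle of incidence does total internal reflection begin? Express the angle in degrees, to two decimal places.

θ_c ≈ 44.09°

From Brewster, n₂/n₁ = tan θ_B = tan 34.83° = 0.6958.
Then sin θ_c = n₂/n₁ = 0.6958, so θ_c = arcsin 0.6958 = 44.09°.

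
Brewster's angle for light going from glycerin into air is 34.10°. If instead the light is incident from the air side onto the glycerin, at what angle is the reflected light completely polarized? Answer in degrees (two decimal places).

tan θ_B' = n₁/n₂ = 1/tan θ_B, so θ_B' = 90° − θ_B.
θ_B' = 90° − 34.10° = 55.90°.

θ_B' ≈ 55.90°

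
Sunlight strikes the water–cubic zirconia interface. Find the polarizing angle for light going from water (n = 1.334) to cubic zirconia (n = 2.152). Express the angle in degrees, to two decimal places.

At Brewster's angle the reflected and refracted rays are perpendicular, which with Snell's law gives tan θ_B = n₂/n₁.
Brewster's condition: tan θ_B = n₂/n₁ = 2.152/1.334 = 1.6132.
So θ_B = arctan 1.6132 = 58.21°.

θ_B ≈ 58.21°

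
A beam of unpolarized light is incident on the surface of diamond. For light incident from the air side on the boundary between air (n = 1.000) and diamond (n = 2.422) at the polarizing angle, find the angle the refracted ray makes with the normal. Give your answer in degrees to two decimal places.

θ_t ≈ 22.43°

tan θ_B = n₂/n₁ = 2.422/1.000 = 2.4220, so θ_B = 67.57°.
Since θ_B + θ_t = 90° at Brewster incidence, θ_t = 90° − 67.57° = 22.43°.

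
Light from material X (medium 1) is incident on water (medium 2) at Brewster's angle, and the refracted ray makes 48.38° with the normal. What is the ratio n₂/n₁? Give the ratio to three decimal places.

θ_B + θ_t = 90°, so θ_B = 90° − 48.38° = 41.62°.
tan θ_B = n₂/n₁, so n₂/n₁ = tan 41.62° = 0.888.

n₂/n₁ ≈ 0.888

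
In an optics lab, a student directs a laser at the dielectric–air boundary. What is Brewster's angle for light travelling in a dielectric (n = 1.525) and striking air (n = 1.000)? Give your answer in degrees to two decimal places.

θ_B ≈ 33.25°

The reflected p-component vanishes when tan θ_B = n₂/n₁.
tan θ_B = n₂/n₁ = 1.000/1.525 = 0.6557. Taking the arctangent, θ_B = 33.25°.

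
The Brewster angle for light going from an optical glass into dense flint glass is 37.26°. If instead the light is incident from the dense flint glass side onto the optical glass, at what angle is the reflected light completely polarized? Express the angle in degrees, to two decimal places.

θ_B' ≈ 52.74°

tan θ_B' = n₁/n₂ = 1/tan θ_B, so θ_B' = 90° − θ_B.
θ_B' = 90° − 37.26° = 52.74°.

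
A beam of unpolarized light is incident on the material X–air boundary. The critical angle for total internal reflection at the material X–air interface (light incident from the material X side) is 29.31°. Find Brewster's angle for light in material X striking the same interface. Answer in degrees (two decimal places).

θ_B ≈ 26.08°

At the critical angle sin θ_c = n₂/n₁, giving n₂/n₁ = sin 29.31° = 0.4895.
Then tan θ_B = n₂/n₁ = 0.4895, so θ_B = arctan 0.4895 = 26.08°.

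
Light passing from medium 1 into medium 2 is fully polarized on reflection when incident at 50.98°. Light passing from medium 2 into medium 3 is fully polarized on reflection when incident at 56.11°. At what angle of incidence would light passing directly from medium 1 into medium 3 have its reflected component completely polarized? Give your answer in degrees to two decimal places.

n₂/n₁ = tan 50.98° = 1.2340 and n₃/n₂ = tan 56.11° = 1.4887.
n₃/n₁ = 1.8371. Then tan θ_B(1→3) = n₃/n₁, so θ_B(1→3) = arctan(1.8371) = 61.44°.

θ_B ≈ 61.44°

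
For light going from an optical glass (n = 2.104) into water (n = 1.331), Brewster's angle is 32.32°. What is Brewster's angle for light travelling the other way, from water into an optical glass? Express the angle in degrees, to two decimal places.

θ_B' ≈ 57.68°

The two Brewster angles are complementary: θ_B' = 90° − θ_B = 90° − 32.32° = 57.68°.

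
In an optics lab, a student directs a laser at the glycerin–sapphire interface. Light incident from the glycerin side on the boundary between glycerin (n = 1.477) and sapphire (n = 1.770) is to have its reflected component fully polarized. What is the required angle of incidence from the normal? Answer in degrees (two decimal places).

The reflected p-component vanishes when tan θ_B = n₂/n₁.
tan θ_B = n₂/n₁ = 1.770/1.477 = 1.1984.
θ_B = arctan(1.1984) = 50.16°.

θ_B ≈ 50.16°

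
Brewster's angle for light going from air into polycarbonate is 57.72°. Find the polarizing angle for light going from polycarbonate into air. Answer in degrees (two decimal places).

tan θ_B' = n₁/n₂ = 1/tan θ_B, so θ_B' = 90° − θ_B.
θ_B' = 90° − 57.72° = 32.28°.

θ_B' ≈ 32.28°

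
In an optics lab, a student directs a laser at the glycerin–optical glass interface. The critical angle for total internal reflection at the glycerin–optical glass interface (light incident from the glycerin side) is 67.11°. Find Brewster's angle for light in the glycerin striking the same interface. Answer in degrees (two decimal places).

At the critical angle sin θ_c = n₂/n₁, giving n₂/n₁ = sin 67.11° = 0.9213.
Then tan θ_B = n₂/n₁ = 0.9213, so θ_B = arctan 0.9213 = 42.65°.

θ_B ≈ 42.65°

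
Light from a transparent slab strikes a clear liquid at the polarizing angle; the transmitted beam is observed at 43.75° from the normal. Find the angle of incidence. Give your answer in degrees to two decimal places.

θ_B ≈ 46.25°

Since the reflected and refracted rays are at right angles at the polarizing angle, θ_B + θ_t = 90°.
θ_B = 90° − 43.75° = 46.25°.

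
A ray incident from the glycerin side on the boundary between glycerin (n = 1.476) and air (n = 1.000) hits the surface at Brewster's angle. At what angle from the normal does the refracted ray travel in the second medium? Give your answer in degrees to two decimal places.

θ_t ≈ 55.88°

First find Brewster's angle: tan θ_B = 1.000/1.476 = 0.6775, giving θ_B = 34.12°.
Since θ_B + θ_t = 90° at Brewster incidence, θ_t = 90° − 34.12° = 55.88°.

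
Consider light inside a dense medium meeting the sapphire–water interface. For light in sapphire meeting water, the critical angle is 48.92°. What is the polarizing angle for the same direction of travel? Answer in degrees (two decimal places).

n₂/n₁ = sin θ_c = sin 48.92° = 0.7538.
tan θ_B equals the same ratio, so θ_B = arctan(0.7538) = 37.01°.

θ_B ≈ 37.01°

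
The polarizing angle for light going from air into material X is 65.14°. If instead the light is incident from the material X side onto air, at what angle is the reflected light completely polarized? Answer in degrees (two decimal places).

tan θ_B' = n₁/n₂ = 1/tan θ_B, so θ_B' = 90° − θ_B.
θ_B' = 90° − 65.14° = 24.86°.

θ_B' ≈ 24.86°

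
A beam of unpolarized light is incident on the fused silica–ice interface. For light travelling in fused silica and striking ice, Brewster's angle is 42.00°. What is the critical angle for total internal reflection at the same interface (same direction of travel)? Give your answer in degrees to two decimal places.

From Brewster, n₂/n₁ = tan θ_B = tan 42.00° = 0.9004.
Then sin θ_c = n₂/n₁ = 0.9004, so θ_c = arcsin 0.9004 = 64.21°.

θ_c ≈ 64.21°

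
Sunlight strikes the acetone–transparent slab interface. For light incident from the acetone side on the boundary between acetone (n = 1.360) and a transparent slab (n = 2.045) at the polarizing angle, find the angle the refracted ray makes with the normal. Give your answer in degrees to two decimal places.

θ_t ≈ 33.63°

tan θ_B = n₂/n₁ = 2.045/1.360 = 1.5037, so θ_B = 56.37°.
The refracted ray is perpendicular to the reflected ray, so θ_t = 90° − θ_B = 33.63°.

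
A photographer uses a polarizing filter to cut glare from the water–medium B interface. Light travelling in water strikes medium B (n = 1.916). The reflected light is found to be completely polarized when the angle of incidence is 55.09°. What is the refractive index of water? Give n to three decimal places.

Full polarization of the reflected beam means tan θ_B = n₂/n₁, where n₁ is the incident medium (water).
n₁ = n₂ / tan θ_B = 1.916 / tan 55.09° = 1.337.

n ≈ 1.337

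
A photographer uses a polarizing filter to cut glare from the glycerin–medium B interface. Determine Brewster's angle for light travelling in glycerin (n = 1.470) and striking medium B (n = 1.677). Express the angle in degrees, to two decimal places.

θ_B ≈ 48.76°

Brewster's condition: tan θ_B = n₂/n₁ = 1.677/1.470 = 1.1408.
So θ_B = arctan 1.1408 = 48.76°.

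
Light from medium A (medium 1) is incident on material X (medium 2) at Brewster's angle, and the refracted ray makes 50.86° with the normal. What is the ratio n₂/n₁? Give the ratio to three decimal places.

n₂/n₁ ≈ 0.814

θ_B + θ_t = 90°, so θ_B = 90° − 50.86° = 39.14°.
Then n₂/n₁ = tan θ_B = tan 39.14° = 0.814.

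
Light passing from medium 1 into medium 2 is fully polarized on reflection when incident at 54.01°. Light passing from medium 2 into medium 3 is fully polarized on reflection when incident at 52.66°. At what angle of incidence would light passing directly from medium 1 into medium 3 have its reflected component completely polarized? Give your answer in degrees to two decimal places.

θ_B ≈ 61.01°

n₂/n₁ = tan 54.01° = 1.3769 and n₃/n₂ = tan 52.66° = 1.3108.
Multiplying, n₃/n₁ = 1.3769 × 1.3108 = 1.8048, and θ_B(1→3) = arctan 1.8048 = 61.01°.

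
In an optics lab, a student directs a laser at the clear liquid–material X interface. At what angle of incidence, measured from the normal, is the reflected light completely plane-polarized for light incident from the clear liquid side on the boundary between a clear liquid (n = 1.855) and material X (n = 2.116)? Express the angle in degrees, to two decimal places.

θ_B ≈ 48.76°

Here n₂/n₁ = 2.116/1.855 = 1.1407, and Brewster's law gives tan θ_B = n₂/n₁. Taking the arctangent, θ_B = 48.76°.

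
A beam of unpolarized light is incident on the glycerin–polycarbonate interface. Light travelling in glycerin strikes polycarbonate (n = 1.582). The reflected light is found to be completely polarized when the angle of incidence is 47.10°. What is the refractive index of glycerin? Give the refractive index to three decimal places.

Full polarization of the reflected beam means tan θ_B = n₂/n₁, where n₁ is the incident medium (glycerin).
n₁ = n₂ / tan θ_B = 1.582 / tan 47.10° = 1.470.

n ≈ 1.470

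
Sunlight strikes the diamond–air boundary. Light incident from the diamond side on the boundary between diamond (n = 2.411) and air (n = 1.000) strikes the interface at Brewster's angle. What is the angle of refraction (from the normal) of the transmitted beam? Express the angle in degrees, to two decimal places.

θ_t ≈ 67.47°

θ_B = arctan(n₂/n₁) = arctan(1.000/2.411) = 22.53°.
At Brewster's angle the reflected and refracted rays are perpendicular, so θ_t = 90° − θ_B = 90° − 22.53° = 67.47°.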